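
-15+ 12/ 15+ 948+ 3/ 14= 65381/ 70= 934.01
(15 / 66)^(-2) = 484 / 25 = 19.36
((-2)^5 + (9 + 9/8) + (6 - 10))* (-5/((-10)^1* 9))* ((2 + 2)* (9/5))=-207/20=-10.35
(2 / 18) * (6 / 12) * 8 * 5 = 20 / 9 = 2.22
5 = 5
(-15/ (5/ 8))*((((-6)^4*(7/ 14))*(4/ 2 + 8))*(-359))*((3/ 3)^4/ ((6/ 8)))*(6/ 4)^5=565295760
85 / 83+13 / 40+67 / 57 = 477743 / 189240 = 2.52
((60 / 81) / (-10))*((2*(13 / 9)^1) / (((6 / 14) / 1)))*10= -3640 / 729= -4.99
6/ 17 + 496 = 496.35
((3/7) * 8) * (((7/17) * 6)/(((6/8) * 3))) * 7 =448/17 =26.35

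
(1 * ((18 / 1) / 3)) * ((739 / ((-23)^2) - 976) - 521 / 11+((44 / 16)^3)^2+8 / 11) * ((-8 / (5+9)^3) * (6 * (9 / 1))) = 1136603613213 / 2043819008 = 556.12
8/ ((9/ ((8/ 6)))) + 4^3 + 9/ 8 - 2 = 13891/ 216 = 64.31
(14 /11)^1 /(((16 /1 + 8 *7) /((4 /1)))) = 7 /99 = 0.07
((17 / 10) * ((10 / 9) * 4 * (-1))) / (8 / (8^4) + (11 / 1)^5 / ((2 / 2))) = -34816 / 742123017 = -0.00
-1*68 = -68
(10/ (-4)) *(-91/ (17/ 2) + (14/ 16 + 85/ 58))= 164965/ 7888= 20.91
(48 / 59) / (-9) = -16 / 177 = -0.09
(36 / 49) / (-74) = -18 / 1813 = -0.01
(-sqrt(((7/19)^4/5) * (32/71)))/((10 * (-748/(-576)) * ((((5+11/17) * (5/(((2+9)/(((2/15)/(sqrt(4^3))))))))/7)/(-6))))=74088 * sqrt(710)/640775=3.08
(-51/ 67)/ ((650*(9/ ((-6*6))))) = 102/ 21775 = 0.00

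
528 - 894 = -366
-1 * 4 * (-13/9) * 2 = 11.56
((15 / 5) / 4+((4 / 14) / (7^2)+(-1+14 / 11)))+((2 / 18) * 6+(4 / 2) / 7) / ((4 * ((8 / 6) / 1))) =1.21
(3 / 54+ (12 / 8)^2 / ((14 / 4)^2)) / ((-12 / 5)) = -1055 / 10584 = -0.10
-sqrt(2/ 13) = -sqrt(26)/ 13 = -0.39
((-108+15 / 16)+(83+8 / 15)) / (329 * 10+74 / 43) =-242821 / 33970560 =-0.01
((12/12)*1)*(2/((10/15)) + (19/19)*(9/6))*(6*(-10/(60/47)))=-423/2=-211.50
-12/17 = -0.71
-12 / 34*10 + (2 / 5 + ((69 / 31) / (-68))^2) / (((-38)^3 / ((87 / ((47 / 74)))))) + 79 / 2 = 35.97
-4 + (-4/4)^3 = -5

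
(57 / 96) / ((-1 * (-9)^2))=-0.01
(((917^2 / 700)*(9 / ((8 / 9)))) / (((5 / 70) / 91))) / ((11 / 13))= 80576506647 / 4400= 18312842.42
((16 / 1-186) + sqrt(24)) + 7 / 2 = -333 / 2 + 2 * sqrt(6) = -161.60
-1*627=-627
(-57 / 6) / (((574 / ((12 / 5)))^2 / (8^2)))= -21888 / 2059225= -0.01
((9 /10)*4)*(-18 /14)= -162 /35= -4.63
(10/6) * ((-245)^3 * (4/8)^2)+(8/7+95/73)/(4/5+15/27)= -2292022437415/374052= -6127550.28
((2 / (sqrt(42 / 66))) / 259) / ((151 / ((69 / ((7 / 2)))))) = 276* sqrt(77) / 1916341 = 0.00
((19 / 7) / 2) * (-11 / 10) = -209 / 140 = -1.49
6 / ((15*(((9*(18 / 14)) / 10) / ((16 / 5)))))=448 / 405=1.11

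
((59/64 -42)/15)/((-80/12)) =2629/6400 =0.41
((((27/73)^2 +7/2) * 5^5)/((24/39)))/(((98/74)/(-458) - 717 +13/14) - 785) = -93394992884375/7591072592816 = -12.30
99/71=1.39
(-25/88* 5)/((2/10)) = -625/88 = -7.10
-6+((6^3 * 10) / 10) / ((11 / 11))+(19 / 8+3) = 1723 / 8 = 215.38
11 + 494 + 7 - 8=504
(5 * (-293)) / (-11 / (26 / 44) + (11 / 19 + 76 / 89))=32205095 / 377723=85.26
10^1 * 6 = 60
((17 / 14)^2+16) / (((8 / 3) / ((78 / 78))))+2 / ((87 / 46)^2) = 84407251 / 11868192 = 7.11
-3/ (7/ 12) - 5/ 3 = -143/ 21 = -6.81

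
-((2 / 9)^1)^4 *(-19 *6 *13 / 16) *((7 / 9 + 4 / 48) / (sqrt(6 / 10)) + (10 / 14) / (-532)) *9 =-65 / 23814 + 7657 *sqrt(15) / 13122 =2.26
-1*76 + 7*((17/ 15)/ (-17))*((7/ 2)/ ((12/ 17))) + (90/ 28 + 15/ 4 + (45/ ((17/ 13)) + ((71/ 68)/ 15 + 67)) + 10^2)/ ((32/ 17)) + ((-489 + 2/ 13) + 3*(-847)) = -157112939/ 52416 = -2997.42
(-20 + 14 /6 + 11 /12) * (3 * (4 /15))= -67 /5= -13.40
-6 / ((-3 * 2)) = 1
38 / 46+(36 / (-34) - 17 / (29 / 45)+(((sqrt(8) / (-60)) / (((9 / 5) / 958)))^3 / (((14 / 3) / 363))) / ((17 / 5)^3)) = -31281.89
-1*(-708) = 708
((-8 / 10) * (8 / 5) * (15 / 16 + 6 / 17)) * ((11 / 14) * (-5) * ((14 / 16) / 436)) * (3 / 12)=3861 / 1185920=0.00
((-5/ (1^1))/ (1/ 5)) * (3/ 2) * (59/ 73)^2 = -261075/ 10658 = -24.50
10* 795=7950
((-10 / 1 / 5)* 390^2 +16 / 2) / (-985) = 308.82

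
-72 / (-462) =12 / 77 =0.16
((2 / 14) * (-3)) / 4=-3 / 28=-0.11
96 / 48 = 2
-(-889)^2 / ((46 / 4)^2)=-3161284 / 529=-5975.96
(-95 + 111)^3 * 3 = 12288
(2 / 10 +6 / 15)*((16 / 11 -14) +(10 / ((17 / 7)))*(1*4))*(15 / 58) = 3303 / 5423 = 0.61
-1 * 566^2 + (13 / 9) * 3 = -320351.67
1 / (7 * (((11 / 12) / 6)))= 72 / 77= 0.94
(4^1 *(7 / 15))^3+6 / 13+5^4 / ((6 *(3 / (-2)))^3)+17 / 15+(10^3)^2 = 1184633578852 / 1184625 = 1000007.24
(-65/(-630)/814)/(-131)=-13/13435884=-0.00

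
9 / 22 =0.41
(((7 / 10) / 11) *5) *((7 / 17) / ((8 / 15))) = 0.25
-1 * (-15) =15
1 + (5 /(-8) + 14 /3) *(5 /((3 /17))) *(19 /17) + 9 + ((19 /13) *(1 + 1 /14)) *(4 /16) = 453325 /3276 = 138.38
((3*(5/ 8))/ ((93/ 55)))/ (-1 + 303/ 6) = 25/ 1116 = 0.02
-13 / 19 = -0.68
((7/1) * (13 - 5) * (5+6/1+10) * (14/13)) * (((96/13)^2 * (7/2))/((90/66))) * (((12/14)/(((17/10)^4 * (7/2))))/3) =317915136000/183495637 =1732.55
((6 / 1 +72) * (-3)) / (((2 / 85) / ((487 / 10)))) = -968643 / 2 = -484321.50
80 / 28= 20 / 7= 2.86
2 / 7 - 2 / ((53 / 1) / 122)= -1602 / 371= -4.32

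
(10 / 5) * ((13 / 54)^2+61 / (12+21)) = 61151 / 16038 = 3.81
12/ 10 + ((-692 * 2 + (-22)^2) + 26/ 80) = -35939/ 40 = -898.48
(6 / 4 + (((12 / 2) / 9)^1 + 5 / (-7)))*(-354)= -3599 / 7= -514.14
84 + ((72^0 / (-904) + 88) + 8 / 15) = 2339537 / 13560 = 172.53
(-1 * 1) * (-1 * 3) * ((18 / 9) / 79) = 0.08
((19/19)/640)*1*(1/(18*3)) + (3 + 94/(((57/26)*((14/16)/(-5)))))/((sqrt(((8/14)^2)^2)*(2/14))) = -3406742621/656640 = -5188.14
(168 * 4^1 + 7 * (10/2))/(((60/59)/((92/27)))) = 959399/405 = 2368.89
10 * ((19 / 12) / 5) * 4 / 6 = 19 / 9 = 2.11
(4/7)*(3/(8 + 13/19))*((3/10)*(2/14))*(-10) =-0.08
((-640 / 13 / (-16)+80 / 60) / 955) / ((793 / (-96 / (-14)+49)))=0.00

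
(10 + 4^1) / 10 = 1.40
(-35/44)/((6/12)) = -35/22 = -1.59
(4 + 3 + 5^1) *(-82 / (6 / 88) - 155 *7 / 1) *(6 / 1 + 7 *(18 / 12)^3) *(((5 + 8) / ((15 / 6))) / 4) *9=-190304127 / 20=-9515206.35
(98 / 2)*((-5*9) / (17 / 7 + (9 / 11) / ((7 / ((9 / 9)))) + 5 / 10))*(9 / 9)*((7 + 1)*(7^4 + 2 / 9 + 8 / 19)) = -17708564720 / 1273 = -13910891.37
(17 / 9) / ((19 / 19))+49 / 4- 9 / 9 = 473 / 36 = 13.14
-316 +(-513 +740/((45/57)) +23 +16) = 442/3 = 147.33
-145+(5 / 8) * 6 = -565 / 4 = -141.25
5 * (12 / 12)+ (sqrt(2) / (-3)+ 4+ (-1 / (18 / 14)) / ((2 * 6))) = 965 / 108 - sqrt(2) / 3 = 8.46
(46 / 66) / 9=23 / 297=0.08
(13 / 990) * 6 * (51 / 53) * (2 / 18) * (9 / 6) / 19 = 0.00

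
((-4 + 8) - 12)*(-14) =112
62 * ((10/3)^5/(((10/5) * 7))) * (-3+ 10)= 3100000/243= 12757.20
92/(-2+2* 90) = 46/89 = 0.52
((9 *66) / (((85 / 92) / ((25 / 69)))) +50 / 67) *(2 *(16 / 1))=8517440 / 1139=7478.00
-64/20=-16/5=-3.20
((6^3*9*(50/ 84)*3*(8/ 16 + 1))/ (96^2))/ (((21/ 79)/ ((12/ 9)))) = 17775/ 6272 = 2.83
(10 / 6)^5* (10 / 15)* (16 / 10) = 10000 / 729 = 13.72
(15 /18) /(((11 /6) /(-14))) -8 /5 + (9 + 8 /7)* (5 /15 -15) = -181018 /1155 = -156.73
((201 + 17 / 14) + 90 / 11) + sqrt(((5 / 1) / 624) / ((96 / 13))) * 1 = sqrt(10) / 96 + 32401 / 154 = 210.43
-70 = -70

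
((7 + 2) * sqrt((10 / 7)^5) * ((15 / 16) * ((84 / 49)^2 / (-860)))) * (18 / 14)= -54675 * sqrt(70) / 5058907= -0.09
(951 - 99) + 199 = 1051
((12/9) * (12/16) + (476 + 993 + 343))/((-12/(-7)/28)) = 88837/3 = 29612.33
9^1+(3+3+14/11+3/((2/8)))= 311/11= 28.27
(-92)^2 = 8464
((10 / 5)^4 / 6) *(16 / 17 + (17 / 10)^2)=4342 / 425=10.22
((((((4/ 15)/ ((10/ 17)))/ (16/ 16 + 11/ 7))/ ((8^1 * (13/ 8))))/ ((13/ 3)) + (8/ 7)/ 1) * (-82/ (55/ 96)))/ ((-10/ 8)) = 3201626368/ 24399375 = 131.22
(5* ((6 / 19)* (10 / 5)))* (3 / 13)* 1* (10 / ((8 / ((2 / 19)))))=0.10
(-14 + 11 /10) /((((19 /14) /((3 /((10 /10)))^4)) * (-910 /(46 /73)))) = 240327 /450775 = 0.53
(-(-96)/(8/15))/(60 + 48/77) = 2.97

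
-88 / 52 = -22 / 13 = -1.69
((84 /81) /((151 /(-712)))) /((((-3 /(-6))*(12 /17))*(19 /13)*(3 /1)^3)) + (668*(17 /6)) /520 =5365010059 /1631370780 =3.29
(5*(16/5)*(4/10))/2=16/5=3.20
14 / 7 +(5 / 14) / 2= 61 / 28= 2.18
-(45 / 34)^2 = -2025 / 1156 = -1.75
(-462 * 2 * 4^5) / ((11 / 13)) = -1118208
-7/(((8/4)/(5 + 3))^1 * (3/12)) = -112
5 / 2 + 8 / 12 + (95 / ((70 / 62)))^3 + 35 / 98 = 613013033 / 1029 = 595736.67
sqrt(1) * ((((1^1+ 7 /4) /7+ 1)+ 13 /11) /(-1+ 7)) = 793 /1848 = 0.43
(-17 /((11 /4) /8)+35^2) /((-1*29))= -12931 /319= -40.54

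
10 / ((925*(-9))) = -0.00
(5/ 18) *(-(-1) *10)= 25/ 9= 2.78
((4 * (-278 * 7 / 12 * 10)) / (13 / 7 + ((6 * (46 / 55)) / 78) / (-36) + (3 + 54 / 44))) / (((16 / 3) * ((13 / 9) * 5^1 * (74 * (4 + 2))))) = -10114335 / 162203264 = -0.06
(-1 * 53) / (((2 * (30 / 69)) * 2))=-1219 / 40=-30.48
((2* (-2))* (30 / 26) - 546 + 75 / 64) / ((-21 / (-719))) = -109560501 / 5824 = -18811.90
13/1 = 13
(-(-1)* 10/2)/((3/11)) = 55/3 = 18.33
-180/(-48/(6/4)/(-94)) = -2115/4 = -528.75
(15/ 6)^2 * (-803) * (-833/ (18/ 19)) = 317727025/ 72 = 4412875.35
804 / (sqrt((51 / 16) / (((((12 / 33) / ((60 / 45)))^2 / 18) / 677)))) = 536 * sqrt(69054) / 126599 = 1.11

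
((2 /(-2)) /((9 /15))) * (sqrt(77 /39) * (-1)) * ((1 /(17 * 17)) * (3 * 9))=15 * sqrt(3003) /3757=0.22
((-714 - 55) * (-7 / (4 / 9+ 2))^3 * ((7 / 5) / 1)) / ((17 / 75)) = 20190045015 / 181016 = 111537.35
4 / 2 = 2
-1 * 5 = -5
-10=-10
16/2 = 8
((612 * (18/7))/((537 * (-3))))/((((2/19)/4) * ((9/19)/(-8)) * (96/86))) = 2111128/3759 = 561.62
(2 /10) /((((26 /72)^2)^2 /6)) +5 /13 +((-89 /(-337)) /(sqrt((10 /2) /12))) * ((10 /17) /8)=89 * sqrt(15) /11458 +10132621 /142805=70.98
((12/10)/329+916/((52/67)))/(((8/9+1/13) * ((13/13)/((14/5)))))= 454307634/132775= 3421.64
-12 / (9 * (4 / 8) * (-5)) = 8 / 15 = 0.53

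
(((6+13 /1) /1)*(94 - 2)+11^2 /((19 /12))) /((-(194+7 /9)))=-311976 /33307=-9.37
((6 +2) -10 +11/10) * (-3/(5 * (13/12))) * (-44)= -7128/325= -21.93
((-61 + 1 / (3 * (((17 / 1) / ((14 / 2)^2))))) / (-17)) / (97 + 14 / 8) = 12248 / 342465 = 0.04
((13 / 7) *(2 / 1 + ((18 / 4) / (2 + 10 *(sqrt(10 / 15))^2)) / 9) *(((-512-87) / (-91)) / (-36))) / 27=-64093 / 2476656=-0.03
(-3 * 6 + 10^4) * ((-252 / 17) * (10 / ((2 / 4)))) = -50309280 / 17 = -2959369.41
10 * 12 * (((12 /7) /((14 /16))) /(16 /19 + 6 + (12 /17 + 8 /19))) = 206720 /7007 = 29.50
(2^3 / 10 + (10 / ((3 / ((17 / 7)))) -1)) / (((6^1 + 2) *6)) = 829 / 5040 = 0.16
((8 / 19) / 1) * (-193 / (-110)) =772 / 1045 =0.74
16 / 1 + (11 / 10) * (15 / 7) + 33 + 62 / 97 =70611 / 1358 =52.00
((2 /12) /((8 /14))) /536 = 7 /12864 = 0.00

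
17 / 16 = 1.06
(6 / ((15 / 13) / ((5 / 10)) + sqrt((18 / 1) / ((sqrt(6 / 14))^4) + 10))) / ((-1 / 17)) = 1105 / 482 - 2873 * sqrt(3) / 482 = -8.03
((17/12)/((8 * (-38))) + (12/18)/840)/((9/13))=-19253/3447360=-0.01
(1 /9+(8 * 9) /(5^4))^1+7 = 40648 /5625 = 7.23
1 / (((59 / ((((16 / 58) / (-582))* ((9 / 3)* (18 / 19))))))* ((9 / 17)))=-136 / 3153373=-0.00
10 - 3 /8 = 9.62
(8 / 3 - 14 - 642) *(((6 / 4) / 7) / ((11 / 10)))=-1400 / 11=-127.27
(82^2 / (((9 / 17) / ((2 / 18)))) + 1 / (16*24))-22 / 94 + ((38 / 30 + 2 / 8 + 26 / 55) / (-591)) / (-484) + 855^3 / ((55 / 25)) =181503478506208127407 / 638862111360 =284104308.71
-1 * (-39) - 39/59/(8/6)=38.50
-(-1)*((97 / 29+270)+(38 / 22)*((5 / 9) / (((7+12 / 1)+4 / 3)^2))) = 324462792 / 1186999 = 273.35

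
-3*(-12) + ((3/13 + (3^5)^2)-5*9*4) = 765768/13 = 58905.23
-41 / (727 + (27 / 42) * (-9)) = -574 / 10097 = -0.06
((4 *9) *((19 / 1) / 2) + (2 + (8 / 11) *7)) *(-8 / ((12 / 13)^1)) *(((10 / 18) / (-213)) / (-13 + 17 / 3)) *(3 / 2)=-41600 / 25773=-1.61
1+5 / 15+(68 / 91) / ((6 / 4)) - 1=227 / 273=0.83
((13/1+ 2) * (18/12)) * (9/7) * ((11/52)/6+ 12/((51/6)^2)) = 2450925/420784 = 5.82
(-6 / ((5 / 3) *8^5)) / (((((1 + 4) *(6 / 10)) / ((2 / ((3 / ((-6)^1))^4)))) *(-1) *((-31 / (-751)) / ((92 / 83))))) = 51819 / 1646720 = 0.03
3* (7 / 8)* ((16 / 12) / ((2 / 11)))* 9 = 693 / 4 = 173.25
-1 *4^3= -64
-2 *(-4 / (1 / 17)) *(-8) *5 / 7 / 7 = -5440 / 49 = -111.02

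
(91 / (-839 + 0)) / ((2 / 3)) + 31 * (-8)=-416417 / 1678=-248.16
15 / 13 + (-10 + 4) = -63 / 13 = -4.85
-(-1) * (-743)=-743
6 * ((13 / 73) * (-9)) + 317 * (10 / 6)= 113599 / 219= 518.72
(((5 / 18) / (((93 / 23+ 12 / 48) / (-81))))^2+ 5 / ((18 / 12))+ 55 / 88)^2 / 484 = 22150191547201 / 10858659381504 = 2.04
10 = 10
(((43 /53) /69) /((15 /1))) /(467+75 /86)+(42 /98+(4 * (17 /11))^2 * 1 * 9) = 643785248345831 /1869498937845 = 344.36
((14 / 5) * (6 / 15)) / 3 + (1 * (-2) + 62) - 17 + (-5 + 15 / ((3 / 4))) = 4378 / 75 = 58.37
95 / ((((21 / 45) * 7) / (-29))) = -41325 / 49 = -843.37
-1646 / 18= -823 / 9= -91.44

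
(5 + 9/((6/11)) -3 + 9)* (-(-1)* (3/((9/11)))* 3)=605/2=302.50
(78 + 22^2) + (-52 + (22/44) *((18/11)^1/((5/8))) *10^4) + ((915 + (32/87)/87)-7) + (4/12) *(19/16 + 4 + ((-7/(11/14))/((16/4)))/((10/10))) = 1757206937/121104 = 14509.90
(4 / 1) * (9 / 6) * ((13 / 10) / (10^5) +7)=21000039 / 500000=42.00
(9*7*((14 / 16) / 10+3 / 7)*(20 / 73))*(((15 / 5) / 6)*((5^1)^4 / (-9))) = -180625 / 584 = -309.29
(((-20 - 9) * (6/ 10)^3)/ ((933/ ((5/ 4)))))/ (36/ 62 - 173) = 8091/ 166229500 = 0.00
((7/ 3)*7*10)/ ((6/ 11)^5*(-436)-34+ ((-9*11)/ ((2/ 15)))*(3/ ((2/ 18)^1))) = -31565996/ 3885043191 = -0.01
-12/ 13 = -0.92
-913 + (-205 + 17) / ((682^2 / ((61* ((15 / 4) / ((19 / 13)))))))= -8069065093 / 8837356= -913.06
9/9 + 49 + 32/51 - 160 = -5578/51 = -109.37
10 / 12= 5 / 6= 0.83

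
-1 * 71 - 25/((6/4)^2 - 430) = -121381/1711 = -70.94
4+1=5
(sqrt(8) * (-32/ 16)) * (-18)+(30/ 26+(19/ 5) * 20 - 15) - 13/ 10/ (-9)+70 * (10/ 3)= 72 * sqrt(2)+345889/ 1170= 397.46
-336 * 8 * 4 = -10752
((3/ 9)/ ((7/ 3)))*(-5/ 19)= -5/ 133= -0.04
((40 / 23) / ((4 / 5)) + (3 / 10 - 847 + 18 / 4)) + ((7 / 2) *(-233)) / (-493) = -95062993 / 113390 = -838.37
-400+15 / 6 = -795 / 2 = -397.50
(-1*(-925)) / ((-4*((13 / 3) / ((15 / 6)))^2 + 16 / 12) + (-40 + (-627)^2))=0.00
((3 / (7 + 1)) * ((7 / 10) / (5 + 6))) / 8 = 21 / 7040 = 0.00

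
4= 4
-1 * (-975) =975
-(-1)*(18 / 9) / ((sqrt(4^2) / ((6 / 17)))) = 3 / 17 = 0.18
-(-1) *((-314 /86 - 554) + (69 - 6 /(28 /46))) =-150051 /301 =-498.51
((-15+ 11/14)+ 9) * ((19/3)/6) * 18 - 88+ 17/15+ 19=-166.94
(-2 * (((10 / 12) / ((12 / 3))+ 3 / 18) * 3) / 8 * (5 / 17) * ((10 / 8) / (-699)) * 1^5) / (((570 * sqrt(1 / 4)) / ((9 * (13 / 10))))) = 117 / 19266304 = 0.00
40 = 40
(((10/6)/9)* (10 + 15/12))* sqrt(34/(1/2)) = 25* sqrt(17)/6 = 17.18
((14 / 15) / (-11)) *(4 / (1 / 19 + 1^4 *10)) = -1064 / 31515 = -0.03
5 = 5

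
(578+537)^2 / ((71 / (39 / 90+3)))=25610435 / 426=60118.39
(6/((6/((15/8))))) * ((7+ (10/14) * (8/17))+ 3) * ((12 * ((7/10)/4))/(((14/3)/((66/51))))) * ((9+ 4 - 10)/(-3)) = -182655/16184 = -11.29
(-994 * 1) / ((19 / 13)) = -12922 / 19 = -680.11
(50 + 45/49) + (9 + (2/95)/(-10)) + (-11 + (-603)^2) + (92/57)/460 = 25392414248/69825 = 363657.92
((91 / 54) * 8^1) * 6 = 80.89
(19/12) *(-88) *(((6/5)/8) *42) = -4389/5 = -877.80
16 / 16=1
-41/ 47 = -0.87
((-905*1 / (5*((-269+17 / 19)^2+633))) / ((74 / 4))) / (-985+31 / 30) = 1306820 / 9530326369949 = 0.00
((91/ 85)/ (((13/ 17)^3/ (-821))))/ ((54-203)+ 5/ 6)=1423614/ 107315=13.27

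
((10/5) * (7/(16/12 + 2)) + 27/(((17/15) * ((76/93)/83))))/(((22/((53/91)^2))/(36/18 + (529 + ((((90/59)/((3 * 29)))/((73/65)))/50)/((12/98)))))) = 19844.93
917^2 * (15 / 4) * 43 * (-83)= -45016992615 / 4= -11254248153.75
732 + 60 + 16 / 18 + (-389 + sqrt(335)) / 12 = sqrt(335) / 12 + 27377 / 36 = 762.00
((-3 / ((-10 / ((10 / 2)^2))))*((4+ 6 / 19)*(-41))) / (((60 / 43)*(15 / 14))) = -887.69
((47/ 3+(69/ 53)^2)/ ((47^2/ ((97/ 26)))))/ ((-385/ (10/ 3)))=-14191682/ 55901574729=-0.00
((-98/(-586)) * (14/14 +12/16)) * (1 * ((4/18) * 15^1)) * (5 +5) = 8575/879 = 9.76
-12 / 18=-2 / 3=-0.67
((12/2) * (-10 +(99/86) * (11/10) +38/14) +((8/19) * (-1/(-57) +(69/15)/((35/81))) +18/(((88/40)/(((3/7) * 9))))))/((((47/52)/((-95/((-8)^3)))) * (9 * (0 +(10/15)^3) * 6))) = -159371251/181661061120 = -0.00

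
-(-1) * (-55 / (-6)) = 55 / 6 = 9.17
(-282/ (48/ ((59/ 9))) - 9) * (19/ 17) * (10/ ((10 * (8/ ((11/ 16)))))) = -714989/ 156672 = -4.56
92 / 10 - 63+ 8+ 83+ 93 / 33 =2201 / 55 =40.02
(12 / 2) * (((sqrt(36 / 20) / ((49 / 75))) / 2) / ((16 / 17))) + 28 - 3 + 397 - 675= -253 + 2295 * sqrt(5) / 784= -246.45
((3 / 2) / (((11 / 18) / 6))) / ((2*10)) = 81 / 110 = 0.74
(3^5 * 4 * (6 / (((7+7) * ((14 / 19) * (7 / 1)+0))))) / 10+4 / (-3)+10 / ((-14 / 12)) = -1.83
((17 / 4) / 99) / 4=17 / 1584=0.01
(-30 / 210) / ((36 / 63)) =-1 / 4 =-0.25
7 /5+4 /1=5.40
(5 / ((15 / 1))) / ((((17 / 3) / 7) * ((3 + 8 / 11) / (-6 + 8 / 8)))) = -385 / 697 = -0.55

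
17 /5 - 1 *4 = -3 /5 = -0.60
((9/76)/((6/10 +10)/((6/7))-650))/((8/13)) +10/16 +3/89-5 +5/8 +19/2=2993226241/517554224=5.78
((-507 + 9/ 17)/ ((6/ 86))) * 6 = -740460/ 17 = -43556.47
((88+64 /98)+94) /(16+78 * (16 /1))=4475 /30968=0.14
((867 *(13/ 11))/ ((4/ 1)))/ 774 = 3757/ 11352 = 0.33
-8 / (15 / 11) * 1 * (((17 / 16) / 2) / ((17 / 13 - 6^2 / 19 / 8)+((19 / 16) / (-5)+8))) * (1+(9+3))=-2401828 / 523641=-4.59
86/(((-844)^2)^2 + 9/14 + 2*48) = 1204/7103916077897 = 0.00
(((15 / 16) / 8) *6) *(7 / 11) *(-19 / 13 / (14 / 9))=-0.42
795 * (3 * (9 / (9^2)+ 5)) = 12190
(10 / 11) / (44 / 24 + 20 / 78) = 780 / 1793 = 0.44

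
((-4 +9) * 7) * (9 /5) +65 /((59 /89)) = 9502 /59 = 161.05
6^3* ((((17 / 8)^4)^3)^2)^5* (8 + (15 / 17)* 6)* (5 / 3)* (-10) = -91840480003447338659452750000000000000000000.00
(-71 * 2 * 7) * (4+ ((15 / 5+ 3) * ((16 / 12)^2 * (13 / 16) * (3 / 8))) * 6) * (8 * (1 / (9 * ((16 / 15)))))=-19465.83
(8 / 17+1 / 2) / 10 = 33 / 340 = 0.10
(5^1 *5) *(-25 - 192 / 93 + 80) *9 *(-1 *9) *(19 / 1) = -63137475 / 31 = -2036692.74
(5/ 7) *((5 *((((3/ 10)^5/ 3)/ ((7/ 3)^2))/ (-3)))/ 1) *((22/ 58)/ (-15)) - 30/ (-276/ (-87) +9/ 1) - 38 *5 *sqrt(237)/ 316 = -95 *sqrt(237)/ 158 - 173077485477/ 70225820000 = -11.72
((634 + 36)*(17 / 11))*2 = 22780 / 11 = 2070.91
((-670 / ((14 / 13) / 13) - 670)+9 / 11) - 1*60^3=-17306292 / 77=-224757.04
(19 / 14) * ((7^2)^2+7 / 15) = 48887 / 15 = 3259.13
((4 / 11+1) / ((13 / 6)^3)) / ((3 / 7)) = 7560 / 24167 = 0.31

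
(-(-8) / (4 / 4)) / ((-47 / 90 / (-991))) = 713520 / 47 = 15181.28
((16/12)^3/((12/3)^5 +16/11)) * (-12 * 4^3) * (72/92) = -1.39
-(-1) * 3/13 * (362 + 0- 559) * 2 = -1182/13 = -90.92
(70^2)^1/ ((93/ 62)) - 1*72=9584/ 3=3194.67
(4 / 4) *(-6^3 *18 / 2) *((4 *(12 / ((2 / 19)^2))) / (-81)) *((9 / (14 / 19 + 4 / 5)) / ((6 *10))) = 740772 / 73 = 10147.56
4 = 4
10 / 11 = 0.91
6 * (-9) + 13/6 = -311/6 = -51.83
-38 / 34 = -19 / 17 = -1.12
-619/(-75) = 8.25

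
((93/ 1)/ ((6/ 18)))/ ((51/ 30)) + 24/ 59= 165018/ 1003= 164.52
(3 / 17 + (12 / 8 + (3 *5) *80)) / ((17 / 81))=3309417 / 578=5725.63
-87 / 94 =-0.93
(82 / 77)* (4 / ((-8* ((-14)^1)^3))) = 41 / 211288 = 0.00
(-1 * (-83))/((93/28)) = 2324/93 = 24.99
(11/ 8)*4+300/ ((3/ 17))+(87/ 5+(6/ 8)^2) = 137877/ 80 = 1723.46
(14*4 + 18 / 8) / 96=233 / 384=0.61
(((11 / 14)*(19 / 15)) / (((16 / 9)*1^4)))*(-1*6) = -1881 / 560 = -3.36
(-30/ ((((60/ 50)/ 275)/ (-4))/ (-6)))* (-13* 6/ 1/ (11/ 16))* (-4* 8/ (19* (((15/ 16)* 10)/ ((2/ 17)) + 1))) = -9584640000/ 24529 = -390747.28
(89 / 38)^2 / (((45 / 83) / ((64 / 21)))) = 10519088 / 341145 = 30.83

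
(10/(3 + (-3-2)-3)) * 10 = -20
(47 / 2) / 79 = 47 / 158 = 0.30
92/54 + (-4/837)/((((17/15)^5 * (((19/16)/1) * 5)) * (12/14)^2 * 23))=884787697834/519339675033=1.70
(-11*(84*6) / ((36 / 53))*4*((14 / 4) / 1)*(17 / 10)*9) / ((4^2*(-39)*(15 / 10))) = 485639 / 260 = 1867.84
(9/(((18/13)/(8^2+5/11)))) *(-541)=-4986397/22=-226654.41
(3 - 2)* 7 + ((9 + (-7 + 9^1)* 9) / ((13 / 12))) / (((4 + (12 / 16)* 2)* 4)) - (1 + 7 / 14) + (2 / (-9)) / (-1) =17645 / 2574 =6.86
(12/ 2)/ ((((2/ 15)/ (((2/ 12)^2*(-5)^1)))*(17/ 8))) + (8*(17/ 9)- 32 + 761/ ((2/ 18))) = 1044863/ 153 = 6829.17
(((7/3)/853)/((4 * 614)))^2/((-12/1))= -49/474000219470592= -0.00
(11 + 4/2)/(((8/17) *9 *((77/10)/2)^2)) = 11050/53361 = 0.21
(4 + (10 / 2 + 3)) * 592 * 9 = 63936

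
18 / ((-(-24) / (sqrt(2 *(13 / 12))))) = 1.10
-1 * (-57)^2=-3249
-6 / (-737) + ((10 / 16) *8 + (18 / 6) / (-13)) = 45772 / 9581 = 4.78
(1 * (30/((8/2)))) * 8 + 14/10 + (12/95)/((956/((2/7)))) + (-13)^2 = 7323726/31787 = 230.40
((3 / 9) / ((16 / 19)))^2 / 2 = 361 / 4608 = 0.08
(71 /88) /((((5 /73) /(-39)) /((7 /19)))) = -1414959 /8360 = -169.25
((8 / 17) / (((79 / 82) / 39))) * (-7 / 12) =-14924 / 1343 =-11.11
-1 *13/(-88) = 13/88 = 0.15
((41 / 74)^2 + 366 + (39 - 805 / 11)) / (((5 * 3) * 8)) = 20005891 / 7228320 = 2.77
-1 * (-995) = 995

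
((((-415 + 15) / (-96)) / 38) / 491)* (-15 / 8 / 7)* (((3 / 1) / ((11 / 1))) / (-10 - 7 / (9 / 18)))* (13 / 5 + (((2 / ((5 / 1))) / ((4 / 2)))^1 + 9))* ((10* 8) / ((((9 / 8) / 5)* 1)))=0.00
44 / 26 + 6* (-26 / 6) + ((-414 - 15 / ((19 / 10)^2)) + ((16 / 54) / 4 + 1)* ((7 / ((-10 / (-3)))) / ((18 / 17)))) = -3347698817 / 7602660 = -440.33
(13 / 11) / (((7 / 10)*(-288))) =-65 / 11088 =-0.01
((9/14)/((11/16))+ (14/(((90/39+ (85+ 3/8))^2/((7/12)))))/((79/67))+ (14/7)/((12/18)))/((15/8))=4343923033672/2069341066485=2.10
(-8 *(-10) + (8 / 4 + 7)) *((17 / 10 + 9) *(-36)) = -171414 / 5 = -34282.80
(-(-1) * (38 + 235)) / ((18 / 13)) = 197.17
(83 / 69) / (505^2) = 83 / 17596725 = 0.00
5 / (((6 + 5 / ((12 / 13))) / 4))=240 / 137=1.75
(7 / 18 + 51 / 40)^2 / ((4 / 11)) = 3946811 / 518400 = 7.61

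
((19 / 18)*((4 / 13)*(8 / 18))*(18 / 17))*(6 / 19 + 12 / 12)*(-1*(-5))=2000 / 1989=1.01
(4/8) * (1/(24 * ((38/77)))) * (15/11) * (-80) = -175/38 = -4.61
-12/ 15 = -4/ 5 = -0.80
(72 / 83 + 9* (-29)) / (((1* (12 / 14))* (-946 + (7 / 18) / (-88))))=39900168 / 124373093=0.32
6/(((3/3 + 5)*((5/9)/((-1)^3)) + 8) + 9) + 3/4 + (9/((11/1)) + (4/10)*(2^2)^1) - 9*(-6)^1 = 519617/9020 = 57.61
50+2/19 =952/19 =50.11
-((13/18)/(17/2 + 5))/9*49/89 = -637/194643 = -0.00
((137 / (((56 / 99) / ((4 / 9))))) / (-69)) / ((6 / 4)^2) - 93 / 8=-428383 / 34776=-12.32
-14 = -14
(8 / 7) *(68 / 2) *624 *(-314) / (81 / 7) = -17764864 / 27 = -657957.93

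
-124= -124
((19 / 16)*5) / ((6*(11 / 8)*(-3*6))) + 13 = 12.96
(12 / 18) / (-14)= -1 / 21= -0.05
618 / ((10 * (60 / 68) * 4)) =1751 / 100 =17.51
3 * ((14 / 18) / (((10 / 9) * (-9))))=-7 / 30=-0.23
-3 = -3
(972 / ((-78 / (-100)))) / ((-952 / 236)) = -477900 / 1547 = -308.92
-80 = -80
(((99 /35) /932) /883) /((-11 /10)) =-9 /2880346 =-0.00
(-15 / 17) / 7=-15 / 119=-0.13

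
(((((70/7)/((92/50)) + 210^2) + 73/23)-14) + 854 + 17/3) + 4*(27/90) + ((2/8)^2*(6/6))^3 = 63527481689/1413120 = 44955.48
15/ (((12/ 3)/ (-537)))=-8055/ 4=-2013.75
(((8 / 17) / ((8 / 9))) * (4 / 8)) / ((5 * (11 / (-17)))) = -9 / 110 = -0.08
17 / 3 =5.67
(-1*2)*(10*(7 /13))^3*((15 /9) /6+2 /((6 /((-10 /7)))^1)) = 1225000 /19773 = 61.95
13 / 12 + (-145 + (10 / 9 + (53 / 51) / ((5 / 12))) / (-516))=-56812423 / 394740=-143.92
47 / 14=3.36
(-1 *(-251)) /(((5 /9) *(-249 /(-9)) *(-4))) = -6777 /1660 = -4.08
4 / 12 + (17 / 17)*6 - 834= -2483 / 3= -827.67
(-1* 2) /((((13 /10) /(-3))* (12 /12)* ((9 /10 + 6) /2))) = 400 /299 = 1.34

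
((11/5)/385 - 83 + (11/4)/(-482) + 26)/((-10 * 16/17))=326940549/53984000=6.06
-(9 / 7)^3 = -729 / 343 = -2.13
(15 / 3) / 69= 5 / 69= 0.07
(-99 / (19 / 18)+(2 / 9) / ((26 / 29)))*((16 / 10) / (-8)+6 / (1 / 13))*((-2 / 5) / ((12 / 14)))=566228789 / 166725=3396.18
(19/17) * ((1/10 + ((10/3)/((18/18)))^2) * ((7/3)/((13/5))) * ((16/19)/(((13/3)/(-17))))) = -56504/1521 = -37.15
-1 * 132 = -132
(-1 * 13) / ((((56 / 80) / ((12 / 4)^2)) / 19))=-22230 / 7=-3175.71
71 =71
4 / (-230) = -2 / 115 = -0.02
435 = 435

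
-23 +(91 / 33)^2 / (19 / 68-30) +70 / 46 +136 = 5784137462 / 50619987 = 114.27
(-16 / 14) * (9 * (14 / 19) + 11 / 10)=-5876 / 665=-8.84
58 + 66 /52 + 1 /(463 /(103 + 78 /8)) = 1432829 /24076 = 59.51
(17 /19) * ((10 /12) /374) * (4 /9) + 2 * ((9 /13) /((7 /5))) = 508325 /513513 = 0.99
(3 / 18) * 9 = 3 / 2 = 1.50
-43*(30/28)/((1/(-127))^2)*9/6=-31209615/28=-1114629.11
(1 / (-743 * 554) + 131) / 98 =53922481 / 40338956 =1.34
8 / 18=4 / 9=0.44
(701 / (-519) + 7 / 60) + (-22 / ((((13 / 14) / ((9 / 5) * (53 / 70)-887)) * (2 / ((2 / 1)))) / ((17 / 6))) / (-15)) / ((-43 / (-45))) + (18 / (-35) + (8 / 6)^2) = -2527022040331 / 609254100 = -4147.73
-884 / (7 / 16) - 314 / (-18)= -126197 / 63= -2003.13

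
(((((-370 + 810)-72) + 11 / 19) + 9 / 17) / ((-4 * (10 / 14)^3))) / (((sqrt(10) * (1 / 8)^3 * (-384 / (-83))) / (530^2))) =-19068228620924 * sqrt(10) / 24225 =-2489124185.22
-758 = -758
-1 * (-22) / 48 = 11 / 24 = 0.46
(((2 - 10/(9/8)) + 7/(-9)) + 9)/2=2/3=0.67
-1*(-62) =62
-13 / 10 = -1.30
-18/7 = -2.57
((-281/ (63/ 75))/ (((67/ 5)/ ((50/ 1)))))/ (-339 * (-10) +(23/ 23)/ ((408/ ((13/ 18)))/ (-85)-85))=-298913750/ 811805433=-0.37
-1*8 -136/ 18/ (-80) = -7.91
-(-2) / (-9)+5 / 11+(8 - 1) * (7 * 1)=4874 / 99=49.23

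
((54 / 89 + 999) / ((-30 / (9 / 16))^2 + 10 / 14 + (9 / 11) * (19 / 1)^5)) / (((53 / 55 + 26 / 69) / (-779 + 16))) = -178520763630825 / 636520360688204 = -0.28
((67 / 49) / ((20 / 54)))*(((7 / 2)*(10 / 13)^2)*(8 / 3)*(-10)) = -241200 / 1183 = -203.89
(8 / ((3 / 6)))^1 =16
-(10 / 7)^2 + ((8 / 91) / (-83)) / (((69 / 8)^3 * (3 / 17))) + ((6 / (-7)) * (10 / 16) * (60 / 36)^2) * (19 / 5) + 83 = 15695186012173 / 208423192068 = 75.30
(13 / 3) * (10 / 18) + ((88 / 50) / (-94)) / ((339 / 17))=8627009 / 3584925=2.41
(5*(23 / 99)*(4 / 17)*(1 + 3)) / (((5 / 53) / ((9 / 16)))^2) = 581463 / 14960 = 38.87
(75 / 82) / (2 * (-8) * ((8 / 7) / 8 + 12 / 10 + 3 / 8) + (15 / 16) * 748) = 5250 / 3867407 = 0.00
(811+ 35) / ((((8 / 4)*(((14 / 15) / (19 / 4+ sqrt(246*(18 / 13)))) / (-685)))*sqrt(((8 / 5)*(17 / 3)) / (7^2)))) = -39116925*sqrt(90610) / 884 - 82580175*sqrt(510) / 544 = -16748053.13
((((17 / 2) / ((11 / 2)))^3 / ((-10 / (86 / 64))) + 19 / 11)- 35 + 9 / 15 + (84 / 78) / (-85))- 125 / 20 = -3711611743 / 94128320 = -39.43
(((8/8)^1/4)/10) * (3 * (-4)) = -0.30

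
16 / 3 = 5.33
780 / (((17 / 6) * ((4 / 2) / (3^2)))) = 21060 / 17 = 1238.82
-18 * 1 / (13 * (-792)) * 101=101 / 572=0.18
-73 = -73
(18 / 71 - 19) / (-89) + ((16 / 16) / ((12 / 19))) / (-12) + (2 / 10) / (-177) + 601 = 161347922693 / 268431120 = 601.08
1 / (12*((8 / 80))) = 5 / 6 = 0.83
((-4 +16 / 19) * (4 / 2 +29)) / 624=-155 / 988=-0.16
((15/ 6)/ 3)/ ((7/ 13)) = 65/ 42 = 1.55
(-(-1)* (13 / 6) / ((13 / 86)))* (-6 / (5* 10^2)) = -43 / 250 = -0.17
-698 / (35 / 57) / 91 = -39786 / 3185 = -12.49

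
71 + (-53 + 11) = 29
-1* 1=-1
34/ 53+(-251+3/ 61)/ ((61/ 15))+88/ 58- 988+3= -5973969007/ 5719177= -1044.55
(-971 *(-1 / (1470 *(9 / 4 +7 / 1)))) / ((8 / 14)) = 971 / 7770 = 0.12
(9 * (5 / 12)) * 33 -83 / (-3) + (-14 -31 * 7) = -955 / 12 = -79.58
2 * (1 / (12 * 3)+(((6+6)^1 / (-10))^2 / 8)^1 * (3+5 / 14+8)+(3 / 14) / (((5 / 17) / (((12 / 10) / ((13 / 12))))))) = 117899 / 20475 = 5.76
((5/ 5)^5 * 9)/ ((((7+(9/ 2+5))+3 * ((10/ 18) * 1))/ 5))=270/ 109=2.48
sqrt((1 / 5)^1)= sqrt(5) / 5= 0.45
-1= -1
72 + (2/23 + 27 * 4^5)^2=404376478924/529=764416784.36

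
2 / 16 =1 / 8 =0.12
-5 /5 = -1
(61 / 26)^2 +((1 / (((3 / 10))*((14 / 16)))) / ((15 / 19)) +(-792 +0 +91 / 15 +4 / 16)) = -82551887 / 106470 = -775.35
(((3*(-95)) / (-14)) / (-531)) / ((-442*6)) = 95 / 6571656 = 0.00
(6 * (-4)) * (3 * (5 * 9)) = -3240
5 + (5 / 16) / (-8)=635 / 128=4.96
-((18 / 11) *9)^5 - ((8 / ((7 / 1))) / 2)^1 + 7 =-781032458529 / 1127357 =-692799.58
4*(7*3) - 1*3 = 81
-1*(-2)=2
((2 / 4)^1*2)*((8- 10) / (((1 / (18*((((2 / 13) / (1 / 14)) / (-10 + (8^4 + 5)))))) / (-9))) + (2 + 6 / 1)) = 434536 / 53183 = 8.17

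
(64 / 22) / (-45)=-32 / 495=-0.06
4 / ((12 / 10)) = 3.33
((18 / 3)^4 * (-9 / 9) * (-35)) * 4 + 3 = 181443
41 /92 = 0.45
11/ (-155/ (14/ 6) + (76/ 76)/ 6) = -42/ 253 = -0.17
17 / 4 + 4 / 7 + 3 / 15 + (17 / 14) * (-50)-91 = -20537 / 140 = -146.69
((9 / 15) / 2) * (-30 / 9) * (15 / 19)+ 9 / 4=111 / 76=1.46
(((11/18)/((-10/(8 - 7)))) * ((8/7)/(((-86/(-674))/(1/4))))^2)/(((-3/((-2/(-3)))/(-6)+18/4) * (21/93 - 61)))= 38727029/40326052095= 0.00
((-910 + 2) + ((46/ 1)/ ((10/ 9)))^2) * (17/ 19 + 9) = 3788012/ 475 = 7974.76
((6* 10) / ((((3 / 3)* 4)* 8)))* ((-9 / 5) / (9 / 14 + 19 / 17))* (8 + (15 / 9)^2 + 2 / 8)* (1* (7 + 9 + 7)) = -3259767 / 6704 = -486.24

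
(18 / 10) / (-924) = -3 / 1540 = -0.00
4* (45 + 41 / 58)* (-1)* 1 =-5302 / 29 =-182.83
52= 52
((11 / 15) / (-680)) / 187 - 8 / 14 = -693607 / 1213800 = -0.57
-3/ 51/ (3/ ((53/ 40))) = -53/ 2040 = -0.03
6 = 6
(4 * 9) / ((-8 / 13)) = -117 / 2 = -58.50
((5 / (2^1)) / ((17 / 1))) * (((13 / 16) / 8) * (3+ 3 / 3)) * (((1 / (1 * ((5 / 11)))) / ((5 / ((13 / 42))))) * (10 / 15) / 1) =1859 / 342720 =0.01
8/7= 1.14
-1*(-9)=9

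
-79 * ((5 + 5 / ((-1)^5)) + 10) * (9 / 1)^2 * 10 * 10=-6399000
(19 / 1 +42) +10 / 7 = 437 / 7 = 62.43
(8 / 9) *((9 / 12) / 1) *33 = 22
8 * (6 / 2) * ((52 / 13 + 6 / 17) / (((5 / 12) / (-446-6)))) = -9633024 / 85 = -113329.69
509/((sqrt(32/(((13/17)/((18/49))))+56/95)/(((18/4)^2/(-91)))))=-41229 * sqrt(298225330)/25113712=-28.35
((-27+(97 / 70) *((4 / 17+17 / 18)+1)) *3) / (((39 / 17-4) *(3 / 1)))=513641 / 36540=14.06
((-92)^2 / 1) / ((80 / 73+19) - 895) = -154468 / 15967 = -9.67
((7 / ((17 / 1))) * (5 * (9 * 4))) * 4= 5040 / 17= 296.47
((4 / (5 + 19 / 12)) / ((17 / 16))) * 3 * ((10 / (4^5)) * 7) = 315 / 2686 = 0.12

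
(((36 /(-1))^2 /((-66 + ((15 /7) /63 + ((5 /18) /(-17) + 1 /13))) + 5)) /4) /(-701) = 63154728 /8322133903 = 0.01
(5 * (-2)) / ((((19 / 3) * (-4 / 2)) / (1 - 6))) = -75 / 19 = -3.95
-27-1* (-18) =-9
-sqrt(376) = -2 *sqrt(94) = -19.39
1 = 1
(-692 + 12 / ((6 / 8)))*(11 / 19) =-7436 / 19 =-391.37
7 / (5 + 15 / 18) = 6 / 5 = 1.20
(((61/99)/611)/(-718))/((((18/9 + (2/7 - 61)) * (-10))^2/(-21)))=20923/244547506031400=0.00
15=15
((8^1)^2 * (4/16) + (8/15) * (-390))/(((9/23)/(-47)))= 69184/3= 23061.33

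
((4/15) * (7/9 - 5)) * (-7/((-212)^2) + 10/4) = -711569/252810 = -2.81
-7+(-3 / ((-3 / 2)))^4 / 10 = -27 / 5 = -5.40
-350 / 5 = -70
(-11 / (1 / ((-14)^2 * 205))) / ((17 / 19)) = -8397620 / 17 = -493977.65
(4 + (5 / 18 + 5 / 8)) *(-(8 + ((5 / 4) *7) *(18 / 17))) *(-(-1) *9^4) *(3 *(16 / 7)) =-3808155.10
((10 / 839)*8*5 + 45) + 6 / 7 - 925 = -5160406 / 5873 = -878.67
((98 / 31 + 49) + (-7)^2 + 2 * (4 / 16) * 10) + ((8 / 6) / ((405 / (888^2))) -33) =11170564 / 4185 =2669.19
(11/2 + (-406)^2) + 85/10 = 164850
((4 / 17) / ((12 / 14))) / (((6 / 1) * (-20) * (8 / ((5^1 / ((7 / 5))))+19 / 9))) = -35 / 66572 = -0.00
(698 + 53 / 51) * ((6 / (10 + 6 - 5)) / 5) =6482 / 85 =76.26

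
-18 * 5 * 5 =-450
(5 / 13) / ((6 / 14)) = 35 / 39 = 0.90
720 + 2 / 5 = 3602 / 5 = 720.40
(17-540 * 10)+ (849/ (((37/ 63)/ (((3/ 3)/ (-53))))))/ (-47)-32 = -499030818/ 92167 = -5414.42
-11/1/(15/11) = -8.07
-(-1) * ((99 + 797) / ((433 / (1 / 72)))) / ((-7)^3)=-0.00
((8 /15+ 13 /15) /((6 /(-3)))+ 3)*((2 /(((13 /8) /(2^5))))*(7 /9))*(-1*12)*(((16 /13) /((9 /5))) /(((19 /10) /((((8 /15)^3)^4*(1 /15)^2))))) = -362539770003324928 /506187821524658203125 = -0.00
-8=-8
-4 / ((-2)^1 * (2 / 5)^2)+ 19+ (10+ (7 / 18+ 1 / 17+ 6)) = 7336 / 153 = 47.95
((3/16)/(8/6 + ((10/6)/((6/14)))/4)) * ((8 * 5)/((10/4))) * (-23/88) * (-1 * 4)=1242/913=1.36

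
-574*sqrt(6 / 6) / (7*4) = -41 / 2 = -20.50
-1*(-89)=89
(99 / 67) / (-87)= -0.02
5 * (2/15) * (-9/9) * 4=-8/3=-2.67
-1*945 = -945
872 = 872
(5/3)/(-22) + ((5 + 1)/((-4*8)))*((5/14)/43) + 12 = 3789697/317856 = 11.92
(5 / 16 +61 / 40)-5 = -253 / 80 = -3.16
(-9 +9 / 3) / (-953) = 6 / 953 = 0.01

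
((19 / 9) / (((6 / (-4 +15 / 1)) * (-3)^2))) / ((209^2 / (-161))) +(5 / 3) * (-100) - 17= -18655919 / 101574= -183.67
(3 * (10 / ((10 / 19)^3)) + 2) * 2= 20777 / 50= 415.54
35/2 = 17.50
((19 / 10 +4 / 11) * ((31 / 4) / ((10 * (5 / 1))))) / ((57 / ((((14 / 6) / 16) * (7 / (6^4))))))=126077 / 26002944000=0.00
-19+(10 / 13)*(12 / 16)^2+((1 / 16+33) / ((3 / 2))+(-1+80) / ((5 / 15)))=18757 / 78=240.47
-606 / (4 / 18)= -2727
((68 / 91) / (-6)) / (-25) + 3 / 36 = 2411 / 27300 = 0.09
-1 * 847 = -847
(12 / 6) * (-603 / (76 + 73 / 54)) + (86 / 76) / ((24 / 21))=-18540419 / 1269808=-14.60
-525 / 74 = -7.09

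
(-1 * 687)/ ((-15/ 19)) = 4351/ 5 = 870.20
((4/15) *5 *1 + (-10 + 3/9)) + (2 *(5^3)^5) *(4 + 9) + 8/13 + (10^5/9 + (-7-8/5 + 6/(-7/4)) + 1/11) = 35741272472270863/45045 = 793457042341.46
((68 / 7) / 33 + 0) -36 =-8248 / 231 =-35.71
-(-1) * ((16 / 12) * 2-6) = -10 / 3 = -3.33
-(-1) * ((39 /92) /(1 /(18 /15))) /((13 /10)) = 0.39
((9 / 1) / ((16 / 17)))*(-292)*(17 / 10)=-189873 / 40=-4746.82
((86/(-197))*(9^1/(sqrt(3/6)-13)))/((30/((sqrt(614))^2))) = 79206*sqrt(2)/331945 + 2059356/331945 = 6.54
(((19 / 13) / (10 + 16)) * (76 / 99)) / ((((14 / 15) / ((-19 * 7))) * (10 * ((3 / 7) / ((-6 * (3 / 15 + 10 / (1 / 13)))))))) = 10418821 / 9295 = 1120.91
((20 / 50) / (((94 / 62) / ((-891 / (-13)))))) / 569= 55242 / 1738295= 0.03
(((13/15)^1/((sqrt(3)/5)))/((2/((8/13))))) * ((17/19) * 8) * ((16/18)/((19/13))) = 56576 * sqrt(3)/29241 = 3.35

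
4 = 4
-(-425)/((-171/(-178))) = 75650/171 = 442.40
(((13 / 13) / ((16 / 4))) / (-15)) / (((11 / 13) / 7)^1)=-91 / 660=-0.14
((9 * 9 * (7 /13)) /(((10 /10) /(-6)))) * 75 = -255150 /13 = -19626.92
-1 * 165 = -165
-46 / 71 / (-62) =23 / 2201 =0.01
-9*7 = -63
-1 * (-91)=91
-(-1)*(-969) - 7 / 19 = -18418 / 19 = -969.37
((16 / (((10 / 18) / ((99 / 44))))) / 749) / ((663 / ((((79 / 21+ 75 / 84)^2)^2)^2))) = 32134025781528072113 / 1117392385056030720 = 28.76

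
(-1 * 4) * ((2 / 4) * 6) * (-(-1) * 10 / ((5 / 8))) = -192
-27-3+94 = 64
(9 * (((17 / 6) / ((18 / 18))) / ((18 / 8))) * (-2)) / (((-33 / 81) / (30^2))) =550800 / 11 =50072.73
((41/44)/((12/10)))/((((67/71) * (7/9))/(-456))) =-2488905/5159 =-482.44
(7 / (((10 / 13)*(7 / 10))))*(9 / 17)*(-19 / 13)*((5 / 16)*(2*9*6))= -339.49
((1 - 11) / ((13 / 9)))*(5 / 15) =-30 / 13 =-2.31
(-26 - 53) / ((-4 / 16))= 316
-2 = -2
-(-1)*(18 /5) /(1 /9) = 32.40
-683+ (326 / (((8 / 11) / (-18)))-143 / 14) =-61332 / 7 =-8761.71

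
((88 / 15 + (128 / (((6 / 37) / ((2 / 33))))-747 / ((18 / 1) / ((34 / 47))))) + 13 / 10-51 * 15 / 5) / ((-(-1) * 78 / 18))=-1191319 / 40326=-29.54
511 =511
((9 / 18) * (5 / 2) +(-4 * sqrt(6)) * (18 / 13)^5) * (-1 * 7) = -35 / 4 +52907904 * sqrt(6) / 371293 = 340.29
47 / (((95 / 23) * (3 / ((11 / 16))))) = 11891 / 4560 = 2.61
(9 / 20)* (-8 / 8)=-9 / 20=-0.45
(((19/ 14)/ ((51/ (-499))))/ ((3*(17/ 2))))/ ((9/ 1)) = -9481/ 163863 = -0.06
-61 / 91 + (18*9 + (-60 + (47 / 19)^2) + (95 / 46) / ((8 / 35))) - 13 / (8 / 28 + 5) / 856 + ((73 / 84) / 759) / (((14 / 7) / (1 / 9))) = 4967247835128151 / 42644165355792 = 116.48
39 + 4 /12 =118 /3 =39.33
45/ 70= 9/ 14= 0.64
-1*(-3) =3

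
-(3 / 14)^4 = -81 / 38416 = -0.00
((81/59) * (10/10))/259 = 81/15281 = 0.01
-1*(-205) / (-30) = -41 / 6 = -6.83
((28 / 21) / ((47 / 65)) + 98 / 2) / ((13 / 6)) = 14338 / 611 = 23.47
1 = 1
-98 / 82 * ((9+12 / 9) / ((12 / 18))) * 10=-7595 / 41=-185.24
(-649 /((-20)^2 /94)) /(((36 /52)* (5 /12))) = -396539 /750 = -528.72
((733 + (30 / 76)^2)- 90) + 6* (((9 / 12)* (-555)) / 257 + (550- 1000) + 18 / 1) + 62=-1896.56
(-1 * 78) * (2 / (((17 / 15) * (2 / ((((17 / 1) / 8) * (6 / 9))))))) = -195 / 2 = -97.50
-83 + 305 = 222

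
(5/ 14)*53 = 265/ 14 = 18.93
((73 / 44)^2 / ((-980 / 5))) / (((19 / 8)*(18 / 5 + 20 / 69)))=-1838505 / 1209421136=-0.00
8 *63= 504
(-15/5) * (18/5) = -54/5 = -10.80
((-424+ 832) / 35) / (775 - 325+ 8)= 204 / 8015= 0.03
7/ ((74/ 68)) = 238/ 37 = 6.43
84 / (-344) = -21 / 86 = -0.24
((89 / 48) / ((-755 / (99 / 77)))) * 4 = -0.01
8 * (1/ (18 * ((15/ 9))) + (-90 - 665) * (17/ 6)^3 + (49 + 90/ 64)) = -73968401/ 540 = -136978.52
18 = 18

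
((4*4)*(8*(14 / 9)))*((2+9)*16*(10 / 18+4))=12931072 / 81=159642.86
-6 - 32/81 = -518/81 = -6.40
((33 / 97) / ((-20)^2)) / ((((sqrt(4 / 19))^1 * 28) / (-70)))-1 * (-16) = 16.00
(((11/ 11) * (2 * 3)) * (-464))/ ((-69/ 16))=14848/ 23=645.57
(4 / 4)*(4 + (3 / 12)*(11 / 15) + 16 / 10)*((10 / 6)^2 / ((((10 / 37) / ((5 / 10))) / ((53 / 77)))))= 680467 / 33264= 20.46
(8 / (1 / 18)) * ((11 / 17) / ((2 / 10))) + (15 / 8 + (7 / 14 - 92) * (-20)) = 312495 / 136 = 2297.76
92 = 92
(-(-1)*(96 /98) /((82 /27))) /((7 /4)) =2592 /14063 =0.18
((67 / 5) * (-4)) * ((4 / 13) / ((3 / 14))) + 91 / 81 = -75.84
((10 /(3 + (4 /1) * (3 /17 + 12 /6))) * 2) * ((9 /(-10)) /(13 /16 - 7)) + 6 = 13678 /2189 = 6.25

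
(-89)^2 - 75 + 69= 7915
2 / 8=0.25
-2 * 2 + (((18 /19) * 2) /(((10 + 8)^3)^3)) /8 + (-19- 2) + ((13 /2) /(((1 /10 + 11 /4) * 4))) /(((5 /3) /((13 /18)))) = -20730994723583 /837517003776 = -24.75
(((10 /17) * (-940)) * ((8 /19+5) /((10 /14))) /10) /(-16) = 33887 /1292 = 26.23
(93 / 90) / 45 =31 / 1350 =0.02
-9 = -9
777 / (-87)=-259 / 29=-8.93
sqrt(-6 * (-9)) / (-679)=-3 * sqrt(6) / 679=-0.01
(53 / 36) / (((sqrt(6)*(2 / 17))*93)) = 901*sqrt(6) / 40176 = 0.05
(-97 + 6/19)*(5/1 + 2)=-12859/19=-676.79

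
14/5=2.80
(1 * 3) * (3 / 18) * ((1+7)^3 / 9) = 256 / 9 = 28.44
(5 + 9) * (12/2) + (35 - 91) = 28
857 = 857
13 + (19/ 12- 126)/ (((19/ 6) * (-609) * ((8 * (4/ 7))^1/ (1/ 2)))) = 2752085/ 211584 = 13.01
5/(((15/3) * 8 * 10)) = 1/80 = 0.01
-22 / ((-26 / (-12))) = -132 / 13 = -10.15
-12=-12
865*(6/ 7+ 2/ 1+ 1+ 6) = 59685/ 7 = 8526.43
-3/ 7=-0.43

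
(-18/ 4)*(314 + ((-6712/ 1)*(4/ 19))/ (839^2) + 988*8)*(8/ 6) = -786018636/ 15941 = -49307.99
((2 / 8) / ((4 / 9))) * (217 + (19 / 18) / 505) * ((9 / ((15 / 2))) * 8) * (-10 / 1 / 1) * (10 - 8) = -11835294 / 505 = -23436.23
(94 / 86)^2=2209 / 1849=1.19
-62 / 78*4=-124 / 39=-3.18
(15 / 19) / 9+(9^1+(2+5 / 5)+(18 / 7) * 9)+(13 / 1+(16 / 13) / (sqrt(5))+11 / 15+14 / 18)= 16 * sqrt(5) / 65+297704 / 5985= 50.29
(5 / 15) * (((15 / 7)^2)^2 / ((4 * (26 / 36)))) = 151875 / 62426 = 2.43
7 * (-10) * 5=-350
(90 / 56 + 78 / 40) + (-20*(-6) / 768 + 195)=222559 / 1120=198.71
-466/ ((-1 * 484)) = 233/ 242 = 0.96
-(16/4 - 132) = 128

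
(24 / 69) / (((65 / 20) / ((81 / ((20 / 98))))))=63504 / 1495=42.48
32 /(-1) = -32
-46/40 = -23/20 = -1.15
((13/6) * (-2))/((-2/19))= 247/6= 41.17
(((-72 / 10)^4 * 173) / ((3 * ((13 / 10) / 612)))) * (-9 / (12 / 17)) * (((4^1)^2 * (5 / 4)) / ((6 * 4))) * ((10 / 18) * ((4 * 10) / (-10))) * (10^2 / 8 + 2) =1623531382272 / 65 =24977405881.11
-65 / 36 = -1.81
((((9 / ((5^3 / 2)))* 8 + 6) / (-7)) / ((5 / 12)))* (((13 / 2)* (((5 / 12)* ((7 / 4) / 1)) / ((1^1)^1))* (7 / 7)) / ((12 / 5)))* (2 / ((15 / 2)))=-1937 / 1500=-1.29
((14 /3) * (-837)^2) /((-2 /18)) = -29423898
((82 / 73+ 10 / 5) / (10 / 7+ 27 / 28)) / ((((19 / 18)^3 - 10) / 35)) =-1303102080 / 251695751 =-5.18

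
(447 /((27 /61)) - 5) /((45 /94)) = 850136 /405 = 2099.10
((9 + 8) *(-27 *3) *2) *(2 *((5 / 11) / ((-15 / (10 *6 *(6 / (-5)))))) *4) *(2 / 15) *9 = -3172608 / 55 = -57683.78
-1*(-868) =868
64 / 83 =0.77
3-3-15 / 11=-15 / 11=-1.36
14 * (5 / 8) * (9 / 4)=315 / 16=19.69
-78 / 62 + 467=14438 / 31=465.74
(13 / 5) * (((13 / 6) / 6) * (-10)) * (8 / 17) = -676 / 153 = -4.42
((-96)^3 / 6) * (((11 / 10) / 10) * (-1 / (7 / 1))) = 405504 / 175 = 2317.17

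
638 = 638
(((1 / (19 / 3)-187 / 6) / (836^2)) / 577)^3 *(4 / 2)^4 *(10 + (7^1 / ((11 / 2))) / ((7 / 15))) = -1546095438125 / 16699073232673696995995110000128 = -0.00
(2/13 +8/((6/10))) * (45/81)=2630/351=7.49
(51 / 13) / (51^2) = 1 / 663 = 0.00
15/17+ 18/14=2.17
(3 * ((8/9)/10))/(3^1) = 4/45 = 0.09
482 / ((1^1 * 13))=482 / 13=37.08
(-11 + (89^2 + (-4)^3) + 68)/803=7914/803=9.86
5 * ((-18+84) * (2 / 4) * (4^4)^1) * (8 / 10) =33792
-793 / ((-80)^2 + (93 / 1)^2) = -793 / 15049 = -0.05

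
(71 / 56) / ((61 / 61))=71 / 56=1.27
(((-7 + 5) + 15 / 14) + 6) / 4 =71 / 56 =1.27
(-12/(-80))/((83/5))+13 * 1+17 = 9963/332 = 30.01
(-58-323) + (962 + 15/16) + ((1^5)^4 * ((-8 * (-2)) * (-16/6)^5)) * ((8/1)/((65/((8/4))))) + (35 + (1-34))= 13354957/252720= 52.84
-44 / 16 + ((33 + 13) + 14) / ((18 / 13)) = 487 / 12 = 40.58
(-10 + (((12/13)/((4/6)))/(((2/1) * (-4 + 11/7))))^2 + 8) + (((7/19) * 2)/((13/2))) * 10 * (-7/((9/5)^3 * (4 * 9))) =-11912285117/6088470219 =-1.96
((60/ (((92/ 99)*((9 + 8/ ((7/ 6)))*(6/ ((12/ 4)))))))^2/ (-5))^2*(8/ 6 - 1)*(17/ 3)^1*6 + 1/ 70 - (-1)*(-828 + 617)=-29839832166955851/ 146850784752280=-203.20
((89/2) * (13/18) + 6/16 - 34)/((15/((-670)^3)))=804541025/27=29797815.74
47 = 47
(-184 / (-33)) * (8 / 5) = 8.92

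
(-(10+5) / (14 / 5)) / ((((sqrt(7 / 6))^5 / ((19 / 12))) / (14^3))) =-17100*sqrt(42) / 7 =-15831.52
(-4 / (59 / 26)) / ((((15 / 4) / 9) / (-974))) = 1215552 / 295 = 4120.52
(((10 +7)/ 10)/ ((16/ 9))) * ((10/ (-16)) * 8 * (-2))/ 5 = 153/ 80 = 1.91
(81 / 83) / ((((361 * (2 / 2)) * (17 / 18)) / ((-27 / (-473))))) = 39366 / 240932483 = 0.00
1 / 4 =0.25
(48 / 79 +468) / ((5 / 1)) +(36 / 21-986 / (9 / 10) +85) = -4554551 / 4977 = -915.12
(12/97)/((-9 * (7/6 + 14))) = -8/8827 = -0.00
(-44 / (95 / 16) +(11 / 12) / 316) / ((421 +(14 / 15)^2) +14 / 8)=-40027845 / 2289079036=-0.02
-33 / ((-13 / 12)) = 30.46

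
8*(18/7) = 144/7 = 20.57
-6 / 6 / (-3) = 1 / 3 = 0.33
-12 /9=-4 /3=-1.33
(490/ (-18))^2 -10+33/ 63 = 414802/ 567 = 731.57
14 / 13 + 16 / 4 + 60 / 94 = 3492 / 611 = 5.72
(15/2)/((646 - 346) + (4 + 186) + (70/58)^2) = 2523/165326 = 0.02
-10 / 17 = -0.59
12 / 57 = 4 / 19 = 0.21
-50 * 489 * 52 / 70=-127140 / 7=-18162.86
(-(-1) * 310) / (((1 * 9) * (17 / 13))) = 4030 / 153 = 26.34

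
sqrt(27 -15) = 2* sqrt(3) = 3.46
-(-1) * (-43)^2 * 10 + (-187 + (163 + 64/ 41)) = 18467.56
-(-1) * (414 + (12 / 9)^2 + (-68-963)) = -5537 / 9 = -615.22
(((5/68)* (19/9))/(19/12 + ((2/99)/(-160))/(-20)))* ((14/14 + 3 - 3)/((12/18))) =627000/4263617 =0.15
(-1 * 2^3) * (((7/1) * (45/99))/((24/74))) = -2590/33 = -78.48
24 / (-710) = -12 / 355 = -0.03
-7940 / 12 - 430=-3275 / 3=-1091.67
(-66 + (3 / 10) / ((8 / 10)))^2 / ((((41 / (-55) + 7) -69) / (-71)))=153759375 / 31552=4873.21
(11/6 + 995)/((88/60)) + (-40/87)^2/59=13354776155/19649124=679.66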